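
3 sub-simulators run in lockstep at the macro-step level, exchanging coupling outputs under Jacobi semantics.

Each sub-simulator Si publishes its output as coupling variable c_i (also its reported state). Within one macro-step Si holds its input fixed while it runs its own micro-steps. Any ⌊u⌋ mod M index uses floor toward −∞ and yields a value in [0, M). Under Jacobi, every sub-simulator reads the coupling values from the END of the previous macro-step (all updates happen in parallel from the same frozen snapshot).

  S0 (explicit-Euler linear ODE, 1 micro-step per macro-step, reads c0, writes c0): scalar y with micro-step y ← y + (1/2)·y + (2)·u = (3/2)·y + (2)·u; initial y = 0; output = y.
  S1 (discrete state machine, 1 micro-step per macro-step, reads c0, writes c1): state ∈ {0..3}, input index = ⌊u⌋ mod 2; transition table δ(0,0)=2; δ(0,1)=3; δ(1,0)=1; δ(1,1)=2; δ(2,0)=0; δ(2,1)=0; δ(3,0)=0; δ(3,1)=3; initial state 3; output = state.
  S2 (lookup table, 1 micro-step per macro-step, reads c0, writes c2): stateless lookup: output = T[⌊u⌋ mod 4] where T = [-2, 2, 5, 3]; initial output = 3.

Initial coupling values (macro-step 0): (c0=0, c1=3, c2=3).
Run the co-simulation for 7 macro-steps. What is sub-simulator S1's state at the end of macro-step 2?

macro 1: S0 reads c0=0 → after 1×micro: 0; S1 reads c0=0 → after 1×micro: 0; S2 reads c0=0 → after 1×micro: -2 ⇒ (c0=0, c1=0, c2=-2)
macro 2: S0 reads c0=0 → after 1×micro: 0; S1 reads c0=0 → after 1×micro: 2; S2 reads c0=0 → after 1×micro: -2 ⇒ (c0=0, c1=2, c2=-2)
macro 3: S0 reads c0=0 → after 1×micro: 0; S1 reads c0=0 → after 1×micro: 0; S2 reads c0=0 → after 1×micro: -2 ⇒ (c0=0, c1=0, c2=-2)
macro 4: S0 reads c0=0 → after 1×micro: 0; S1 reads c0=0 → after 1×micro: 2; S2 reads c0=0 → after 1×micro: -2 ⇒ (c0=0, c1=2, c2=-2)
macro 5: S0 reads c0=0 → after 1×micro: 0; S1 reads c0=0 → after 1×micro: 0; S2 reads c0=0 → after 1×micro: -2 ⇒ (c0=0, c1=0, c2=-2)
macro 6: S0 reads c0=0 → after 1×micro: 0; S1 reads c0=0 → after 1×micro: 2; S2 reads c0=0 → after 1×micro: -2 ⇒ (c0=0, c1=2, c2=-2)
macro 7: S0 reads c0=0 → after 1×micro: 0; S1 reads c0=0 → after 1×micro: 0; S2 reads c0=0 → after 1×micro: -2 ⇒ (c0=0, c1=0, c2=-2)

S1 state at macro-step 2 = 2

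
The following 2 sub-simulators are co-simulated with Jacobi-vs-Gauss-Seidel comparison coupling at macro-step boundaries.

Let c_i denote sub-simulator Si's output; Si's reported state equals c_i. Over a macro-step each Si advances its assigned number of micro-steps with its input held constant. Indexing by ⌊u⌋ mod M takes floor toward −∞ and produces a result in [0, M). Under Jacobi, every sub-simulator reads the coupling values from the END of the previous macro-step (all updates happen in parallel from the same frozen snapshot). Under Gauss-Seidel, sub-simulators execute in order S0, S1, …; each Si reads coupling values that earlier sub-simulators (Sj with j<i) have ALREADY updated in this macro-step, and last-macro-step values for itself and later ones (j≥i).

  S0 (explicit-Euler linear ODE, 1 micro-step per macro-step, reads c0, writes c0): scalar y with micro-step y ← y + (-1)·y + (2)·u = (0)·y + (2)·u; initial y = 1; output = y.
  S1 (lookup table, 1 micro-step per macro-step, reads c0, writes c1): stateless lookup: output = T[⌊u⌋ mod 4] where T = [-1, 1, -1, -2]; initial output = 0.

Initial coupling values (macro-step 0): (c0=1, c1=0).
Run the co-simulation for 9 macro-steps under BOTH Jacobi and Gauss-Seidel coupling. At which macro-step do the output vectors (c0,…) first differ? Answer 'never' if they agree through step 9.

first divergence at macro-step: 1

[Jacobi] macro 1: S0 reads c0=1 → after 1×micro: 2; S1 reads c0=1 → after 1×micro: 1 ⇒ (c0=2, c1=1)
[Jacobi] macro 2: S0 reads c0=2 → after 1×micro: 4; S1 reads c0=2 → after 1×micro: -1 ⇒ (c0=4, c1=-1)
[Jacobi] macro 3: S0 reads c0=4 → after 1×micro: 8; S1 reads c0=4 → after 1×micro: -1 ⇒ (c0=8, c1=-1)
[Jacobi] macro 4: S0 reads c0=8 → after 1×micro: 16; S1 reads c0=8 → after 1×micro: -1 ⇒ (c0=16, c1=-1)
[Jacobi] macro 5: S0 reads c0=16 → after 1×micro: 32; S1 reads c0=16 → after 1×micro: -1 ⇒ (c0=32, c1=-1)
[Jacobi] macro 6: S0 reads c0=32 → after 1×micro: 64; S1 reads c0=32 → after 1×micro: -1 ⇒ (c0=64, c1=-1)
[Jacobi] macro 7: S0 reads c0=64 → after 1×micro: 128; S1 reads c0=64 → after 1×micro: -1 ⇒ (c0=128, c1=-1)
[Jacobi] macro 8: S0 reads c0=128 → after 1×micro: 256; S1 reads c0=128 → after 1×micro: -1 ⇒ (c0=256, c1=-1)
[Jacobi] macro 9: S0 reads c0=256 → after 1×micro: 512; S1 reads c0=256 → after 1×micro: -1 ⇒ (c0=512, c1=-1)
[Gauss-Seidel] macro 1: S0 reads c0=1 → after 1×micro: 2; S1 reads c0=2 → after 1×micro: -1 ⇒ (c0=2, c1=-1)
[Gauss-Seidel] macro 2: S0 reads c0=2 → after 1×micro: 4; S1 reads c0=4 → after 1×micro: -1 ⇒ (c0=4, c1=-1)
[Gauss-Seidel] macro 3: S0 reads c0=4 → after 1×micro: 8; S1 reads c0=8 → after 1×micro: -1 ⇒ (c0=8, c1=-1)
[Gauss-Seidel] macro 4: S0 reads c0=8 → after 1×micro: 16; S1 reads c0=16 → after 1×micro: -1 ⇒ (c0=16, c1=-1)
[Gauss-Seidel] macro 5: S0 reads c0=16 → after 1×micro: 32; S1 reads c0=32 → after 1×micro: -1 ⇒ (c0=32, c1=-1)
[Gauss-Seidel] macro 6: S0 reads c0=32 → after 1×micro: 64; S1 reads c0=64 → after 1×micro: -1 ⇒ (c0=64, c1=-1)
[Gauss-Seidel] macro 7: S0 reads c0=64 → after 1×micro: 128; S1 reads c0=128 → after 1×micro: -1 ⇒ (c0=128, c1=-1)
[Gauss-Seidel] macro 8: S0 reads c0=128 → after 1×micro: 256; S1 reads c0=256 → after 1×micro: -1 ⇒ (c0=256, c1=-1)
[Gauss-Seidel] macro 9: S0 reads c0=256 → after 1×micro: 512; S1 reads c0=512 → after 1×micro: -1 ⇒ (c0=512, c1=-1)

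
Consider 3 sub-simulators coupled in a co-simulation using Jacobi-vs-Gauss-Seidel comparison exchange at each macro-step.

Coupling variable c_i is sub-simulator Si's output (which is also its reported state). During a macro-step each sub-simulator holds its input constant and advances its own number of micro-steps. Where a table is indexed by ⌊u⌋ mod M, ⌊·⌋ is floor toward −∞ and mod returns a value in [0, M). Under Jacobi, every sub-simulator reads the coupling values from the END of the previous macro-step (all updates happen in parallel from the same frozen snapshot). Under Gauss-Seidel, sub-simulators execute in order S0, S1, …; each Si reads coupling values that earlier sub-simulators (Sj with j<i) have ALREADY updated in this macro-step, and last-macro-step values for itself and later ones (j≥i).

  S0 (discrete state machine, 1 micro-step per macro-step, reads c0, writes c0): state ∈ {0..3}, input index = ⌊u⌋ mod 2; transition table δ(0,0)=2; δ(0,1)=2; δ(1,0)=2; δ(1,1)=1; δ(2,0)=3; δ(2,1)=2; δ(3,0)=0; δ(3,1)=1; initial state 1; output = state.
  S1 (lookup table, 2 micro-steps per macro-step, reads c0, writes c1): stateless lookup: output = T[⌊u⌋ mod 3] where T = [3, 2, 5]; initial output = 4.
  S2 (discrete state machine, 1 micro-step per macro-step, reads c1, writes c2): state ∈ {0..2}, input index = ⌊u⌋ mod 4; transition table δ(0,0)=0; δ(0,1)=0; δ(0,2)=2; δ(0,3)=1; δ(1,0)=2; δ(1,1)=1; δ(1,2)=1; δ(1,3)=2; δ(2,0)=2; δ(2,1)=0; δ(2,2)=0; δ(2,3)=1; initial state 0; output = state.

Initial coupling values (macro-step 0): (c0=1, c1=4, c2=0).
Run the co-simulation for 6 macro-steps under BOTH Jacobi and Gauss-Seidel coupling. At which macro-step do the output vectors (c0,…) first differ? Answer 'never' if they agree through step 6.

first divergence at macro-step: 1

[Jacobi] macro 1: S0 reads c0=1 → after 1×micro: 1; S1 reads c0=1 → after 2×micro: 2; S2 reads c1=4 → after 1×micro: 0 ⇒ (c0=1, c1=2, c2=0)
[Jacobi] macro 2: S0 reads c0=1 → after 1×micro: 1; S1 reads c0=1 → after 2×micro: 2; S2 reads c1=2 → after 1×micro: 2 ⇒ (c0=1, c1=2, c2=2)
[Jacobi] macro 3: S0 reads c0=1 → after 1×micro: 1; S1 reads c0=1 → after 2×micro: 2; S2 reads c1=2 → after 1×micro: 0 ⇒ (c0=1, c1=2, c2=0)
[Jacobi] macro 4: S0 reads c0=1 → after 1×micro: 1; S1 reads c0=1 → after 2×micro: 2; S2 reads c1=2 → after 1×micro: 2 ⇒ (c0=1, c1=2, c2=2)
[Jacobi] macro 5: S0 reads c0=1 → after 1×micro: 1; S1 reads c0=1 → after 2×micro: 2; S2 reads c1=2 → after 1×micro: 0 ⇒ (c0=1, c1=2, c2=0)
[Jacobi] macro 6: S0 reads c0=1 → after 1×micro: 1; S1 reads c0=1 → after 2×micro: 2; S2 reads c1=2 → after 1×micro: 2 ⇒ (c0=1, c1=2, c2=2)
[Gauss-Seidel] macro 1: S0 reads c0=1 → after 1×micro: 1; S1 reads c0=1 → after 2×micro: 2; S2 reads c1=2 → after 1×micro: 2 ⇒ (c0=1, c1=2, c2=2)
[Gauss-Seidel] macro 2: S0 reads c0=1 → after 1×micro: 1; S1 reads c0=1 → after 2×micro: 2; S2 reads c1=2 → after 1×micro: 0 ⇒ (c0=1, c1=2, c2=0)
[Gauss-Seidel] macro 3: S0 reads c0=1 → after 1×micro: 1; S1 reads c0=1 → after 2×micro: 2; S2 reads c1=2 → after 1×micro: 2 ⇒ (c0=1, c1=2, c2=2)
[Gauss-Seidel] macro 4: S0 reads c0=1 → after 1×micro: 1; S1 reads c0=1 → after 2×micro: 2; S2 reads c1=2 → after 1×micro: 0 ⇒ (c0=1, c1=2, c2=0)
[Gauss-Seidel] macro 5: S0 reads c0=1 → after 1×micro: 1; S1 reads c0=1 → after 2×micro: 2; S2 reads c1=2 → after 1×micro: 2 ⇒ (c0=1, c1=2, c2=2)
[Gauss-Seidel] macro 6: S0 reads c0=1 → after 1×micro: 1; S1 reads c0=1 → after 2×micro: 2; S2 reads c1=2 → after 1×micro: 0 ⇒ (c0=1, c1=2, c2=0)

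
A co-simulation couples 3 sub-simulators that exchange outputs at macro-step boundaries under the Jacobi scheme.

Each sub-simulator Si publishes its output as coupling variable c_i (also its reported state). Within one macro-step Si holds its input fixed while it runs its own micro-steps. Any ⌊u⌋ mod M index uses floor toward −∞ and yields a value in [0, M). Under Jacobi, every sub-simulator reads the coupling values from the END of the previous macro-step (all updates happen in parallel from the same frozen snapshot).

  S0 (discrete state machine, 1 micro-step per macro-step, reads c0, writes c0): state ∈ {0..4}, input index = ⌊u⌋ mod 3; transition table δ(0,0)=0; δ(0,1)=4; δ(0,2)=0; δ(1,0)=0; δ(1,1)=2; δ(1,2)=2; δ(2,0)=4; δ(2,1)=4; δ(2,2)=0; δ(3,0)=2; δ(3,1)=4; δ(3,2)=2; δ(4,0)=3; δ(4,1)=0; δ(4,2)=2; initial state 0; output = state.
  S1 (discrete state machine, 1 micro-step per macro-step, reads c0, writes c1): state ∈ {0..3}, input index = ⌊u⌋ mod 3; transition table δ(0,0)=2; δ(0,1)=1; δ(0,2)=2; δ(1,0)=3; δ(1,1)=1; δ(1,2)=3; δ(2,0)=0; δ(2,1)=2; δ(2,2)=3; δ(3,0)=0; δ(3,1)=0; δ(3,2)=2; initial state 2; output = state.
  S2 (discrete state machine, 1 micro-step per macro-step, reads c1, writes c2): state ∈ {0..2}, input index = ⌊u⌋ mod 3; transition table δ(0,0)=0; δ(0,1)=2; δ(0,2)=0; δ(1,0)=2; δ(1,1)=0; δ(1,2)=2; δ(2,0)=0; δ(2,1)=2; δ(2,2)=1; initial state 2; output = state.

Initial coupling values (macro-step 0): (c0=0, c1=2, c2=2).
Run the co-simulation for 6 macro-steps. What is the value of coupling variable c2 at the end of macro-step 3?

macro 1: S0 reads c0=0 → after 1×micro: 0; S1 reads c0=0 → after 1×micro: 0; S2 reads c1=2 → after 1×micro: 1 ⇒ (c0=0, c1=0, c2=1)
macro 2: S0 reads c0=0 → after 1×micro: 0; S1 reads c0=0 → after 1×micro: 2; S2 reads c1=0 → after 1×micro: 2 ⇒ (c0=0, c1=2, c2=2)
macro 3: S0 reads c0=0 → after 1×micro: 0; S1 reads c0=0 → after 1×micro: 0; S2 reads c1=2 → after 1×micro: 1 ⇒ (c0=0, c1=0, c2=1)
macro 4: S0 reads c0=0 → after 1×micro: 0; S1 reads c0=0 → after 1×micro: 2; S2 reads c1=0 → after 1×micro: 2 ⇒ (c0=0, c1=2, c2=2)
macro 5: S0 reads c0=0 → after 1×micro: 0; S1 reads c0=0 → after 1×micro: 0; S2 reads c1=2 → after 1×micro: 1 ⇒ (c0=0, c1=0, c2=1)
macro 6: S0 reads c0=0 → after 1×micro: 0; S1 reads c0=0 → after 1×micro: 2; S2 reads c1=0 → after 1×micro: 2 ⇒ (c0=0, c1=2, c2=2)

c2 at macro-step 3 = 1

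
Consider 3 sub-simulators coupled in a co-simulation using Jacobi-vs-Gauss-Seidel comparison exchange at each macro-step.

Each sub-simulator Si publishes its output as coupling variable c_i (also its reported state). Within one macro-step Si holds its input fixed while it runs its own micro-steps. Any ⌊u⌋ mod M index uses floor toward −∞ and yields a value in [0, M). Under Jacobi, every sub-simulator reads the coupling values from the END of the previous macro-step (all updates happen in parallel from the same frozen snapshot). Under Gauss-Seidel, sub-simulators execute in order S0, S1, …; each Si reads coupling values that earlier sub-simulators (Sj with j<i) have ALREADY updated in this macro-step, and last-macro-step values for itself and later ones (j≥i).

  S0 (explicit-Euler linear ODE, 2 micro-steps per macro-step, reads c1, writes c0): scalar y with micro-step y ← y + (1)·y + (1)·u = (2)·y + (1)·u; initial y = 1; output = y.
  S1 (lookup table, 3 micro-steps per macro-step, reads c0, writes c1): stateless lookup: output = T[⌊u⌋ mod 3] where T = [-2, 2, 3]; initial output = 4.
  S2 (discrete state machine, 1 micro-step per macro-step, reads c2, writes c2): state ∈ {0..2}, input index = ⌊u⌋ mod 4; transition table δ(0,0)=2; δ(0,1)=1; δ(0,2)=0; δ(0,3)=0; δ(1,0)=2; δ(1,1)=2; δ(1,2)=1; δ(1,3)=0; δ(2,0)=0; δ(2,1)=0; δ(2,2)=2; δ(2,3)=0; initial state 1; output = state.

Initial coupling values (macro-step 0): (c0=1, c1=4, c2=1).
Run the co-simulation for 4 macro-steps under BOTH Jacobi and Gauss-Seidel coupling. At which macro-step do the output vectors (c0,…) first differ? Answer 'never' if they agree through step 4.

first divergence at macro-step: never

[Jacobi] macro 1: S0 reads c1=4 → after 2×micro: 16; S1 reads c0=1 → after 3×micro: 2; S2 reads c2=1 → after 1×micro: 2 ⇒ (c0=16, c1=2, c2=2)
[Jacobi] macro 2: S0 reads c1=2 → after 2×micro: 70; S1 reads c0=16 → after 3×micro: 2; S2 reads c2=2 → after 1×micro: 2 ⇒ (c0=70, c1=2, c2=2)
[Jacobi] macro 3: S0 reads c1=2 → after 2×micro: 286; S1 reads c0=70 → after 3×micro: 2; S2 reads c2=2 → after 1×micro: 2 ⇒ (c0=286, c1=2, c2=2)
[Jacobi] macro 4: S0 reads c1=2 → after 2×micro: 1150; S1 reads c0=286 → after 3×micro: 2; S2 reads c2=2 → after 1×micro: 2 ⇒ (c0=1150, c1=2, c2=2)
[Gauss-Seidel] macro 1: S0 reads c1=4 → after 2×micro: 16; S1 reads c0=16 → after 3×micro: 2; S2 reads c2=1 → after 1×micro: 2 ⇒ (c0=16, c1=2, c2=2)
[Gauss-Seidel] macro 2: S0 reads c1=2 → after 2×micro: 70; S1 reads c0=70 → after 3×micro: 2; S2 reads c2=2 → after 1×micro: 2 ⇒ (c0=70, c1=2, c2=2)
[Gauss-Seidel] macro 3: S0 reads c1=2 → after 2×micro: 286; S1 reads c0=286 → after 3×micro: 2; S2 reads c2=2 → after 1×micro: 2 ⇒ (c0=286, c1=2, c2=2)
[Gauss-Seidel] macro 4: S0 reads c1=2 → after 2×micro: 1150; S1 reads c0=1150 → after 3×micro: 2; S2 reads c2=2 → after 1×micro: 2 ⇒ (c0=1150, c1=2, c2=2)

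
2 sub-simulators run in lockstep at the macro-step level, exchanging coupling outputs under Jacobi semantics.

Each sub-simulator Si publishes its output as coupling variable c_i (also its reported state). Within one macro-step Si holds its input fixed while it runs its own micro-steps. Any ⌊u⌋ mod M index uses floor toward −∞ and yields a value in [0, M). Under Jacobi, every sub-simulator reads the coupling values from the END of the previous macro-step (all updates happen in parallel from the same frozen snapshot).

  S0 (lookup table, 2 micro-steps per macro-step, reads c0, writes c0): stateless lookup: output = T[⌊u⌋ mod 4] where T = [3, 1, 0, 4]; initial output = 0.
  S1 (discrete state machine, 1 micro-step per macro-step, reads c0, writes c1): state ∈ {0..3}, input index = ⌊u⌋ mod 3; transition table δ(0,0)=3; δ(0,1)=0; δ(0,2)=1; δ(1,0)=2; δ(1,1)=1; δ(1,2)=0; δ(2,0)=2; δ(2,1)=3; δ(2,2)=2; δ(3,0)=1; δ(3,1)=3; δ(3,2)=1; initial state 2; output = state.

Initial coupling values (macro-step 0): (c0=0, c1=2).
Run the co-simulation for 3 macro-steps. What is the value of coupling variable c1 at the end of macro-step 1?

macro 1: S0 reads c0=0 → after 2×micro: 3; S1 reads c0=0 → after 1×micro: 2 ⇒ (c0=3, c1=2)
macro 2: S0 reads c0=3 → after 2×micro: 4; S1 reads c0=3 → after 1×micro: 2 ⇒ (c0=4, c1=2)
macro 3: S0 reads c0=4 → after 2×micro: 3; S1 reads c0=4 → after 1×micro: 3 ⇒ (c0=3, c1=3)

c1 at macro-step 1 = 2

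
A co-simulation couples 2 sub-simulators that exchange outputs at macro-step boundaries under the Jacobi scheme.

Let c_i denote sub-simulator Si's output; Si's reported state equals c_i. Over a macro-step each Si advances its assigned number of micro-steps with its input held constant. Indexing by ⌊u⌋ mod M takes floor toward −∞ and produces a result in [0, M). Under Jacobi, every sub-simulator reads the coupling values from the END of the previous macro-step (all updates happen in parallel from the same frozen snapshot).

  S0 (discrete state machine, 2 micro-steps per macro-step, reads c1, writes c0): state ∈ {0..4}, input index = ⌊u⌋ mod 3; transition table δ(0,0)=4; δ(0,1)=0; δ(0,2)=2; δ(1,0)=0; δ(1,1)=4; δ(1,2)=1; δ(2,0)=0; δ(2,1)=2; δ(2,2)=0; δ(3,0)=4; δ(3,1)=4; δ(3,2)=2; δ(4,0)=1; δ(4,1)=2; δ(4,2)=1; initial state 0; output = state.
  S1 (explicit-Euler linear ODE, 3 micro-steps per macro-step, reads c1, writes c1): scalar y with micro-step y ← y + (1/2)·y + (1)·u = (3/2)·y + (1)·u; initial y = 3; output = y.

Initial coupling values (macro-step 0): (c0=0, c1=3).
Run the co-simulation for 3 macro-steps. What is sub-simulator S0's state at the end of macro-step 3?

macro 1: S0 reads c1=3 → after 2×micro: 1; S1 reads c1=3 → after 3×micro: 195/8 ⇒ (c0=1, c1=195/8)
macro 2: S0 reads c1=195/8 → after 2×micro: 4; S1 reads c1=195/8 → after 3×micro: 12675/64 ⇒ (c0=4, c1=12675/64)
macro 3: S0 reads c1=12675/64 → after 2×micro: 0; S1 reads c1=12675/64 → after 3×micro: 823875/512 ⇒ (c0=0, c1=823875/512)

S0 state at macro-step 3 = 0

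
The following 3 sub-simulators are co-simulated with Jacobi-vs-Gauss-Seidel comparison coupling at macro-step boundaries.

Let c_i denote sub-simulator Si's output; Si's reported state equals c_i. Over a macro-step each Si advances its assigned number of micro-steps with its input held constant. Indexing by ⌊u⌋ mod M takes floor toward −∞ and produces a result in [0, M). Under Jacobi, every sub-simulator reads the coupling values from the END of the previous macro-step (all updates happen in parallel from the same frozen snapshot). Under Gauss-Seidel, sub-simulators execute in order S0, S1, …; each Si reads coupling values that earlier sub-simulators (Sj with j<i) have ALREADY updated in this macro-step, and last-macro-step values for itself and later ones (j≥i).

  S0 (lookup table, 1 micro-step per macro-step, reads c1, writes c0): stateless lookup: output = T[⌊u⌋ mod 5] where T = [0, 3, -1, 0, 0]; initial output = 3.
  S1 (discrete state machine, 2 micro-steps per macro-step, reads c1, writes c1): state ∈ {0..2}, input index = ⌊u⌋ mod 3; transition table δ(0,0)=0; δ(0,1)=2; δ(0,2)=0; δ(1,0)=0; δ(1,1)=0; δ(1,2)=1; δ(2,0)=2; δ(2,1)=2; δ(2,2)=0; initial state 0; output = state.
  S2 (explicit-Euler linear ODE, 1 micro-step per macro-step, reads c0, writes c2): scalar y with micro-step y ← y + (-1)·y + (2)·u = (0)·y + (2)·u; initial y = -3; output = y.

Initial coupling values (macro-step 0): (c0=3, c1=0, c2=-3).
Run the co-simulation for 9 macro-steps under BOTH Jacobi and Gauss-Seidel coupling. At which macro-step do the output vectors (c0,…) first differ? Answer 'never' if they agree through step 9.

[Jacobi] macro 1: S0 reads c1=0 → after 1×micro: 0; S1 reads c1=0 → after 2×micro: 0; S2 reads c0=3 → after 1×micro: 6 ⇒ (c0=0, c1=0, c2=6)
[Jacobi] macro 2: S0 reads c1=0 → after 1×micro: 0; S1 reads c1=0 → after 2×micro: 0; S2 reads c0=0 → after 1×micro: 0 ⇒ (c0=0, c1=0, c2=0)
[Jacobi] macro 3: S0 reads c1=0 → after 1×micro: 0; S1 reads c1=0 → after 2×micro: 0; S2 reads c0=0 → after 1×micro: 0 ⇒ (c0=0, c1=0, c2=0)
[Jacobi] macro 4: S0 reads c1=0 → after 1×micro: 0; S1 reads c1=0 → after 2×micro: 0; S2 reads c0=0 → after 1×micro: 0 ⇒ (c0=0, c1=0, c2=0)
[Jacobi] macro 5: S0 reads c1=0 → after 1×micro: 0; S1 reads c1=0 → after 2×micro: 0; S2 reads c0=0 → after 1×micro: 0 ⇒ (c0=0, c1=0, c2=0)
[Jacobi] macro 6: S0 reads c1=0 → after 1×micro: 0; S1 reads c1=0 → after 2×micro: 0; S2 reads c0=0 → after 1×micro: 0 ⇒ (c0=0, c1=0, c2=0)
[Jacobi] macro 7: S0 reads c1=0 → after 1×micro: 0; S1 reads c1=0 → after 2×micro: 0; S2 reads c0=0 → after 1×micro: 0 ⇒ (c0=0, c1=0, c2=0)
[Jacobi] macro 8: S0 reads c1=0 → after 1×micro: 0; S1 reads c1=0 → after 2×micro: 0; S2 reads c0=0 → after 1×micro: 0 ⇒ (c0=0, c1=0, c2=0)
[Jacobi] macro 9: S0 reads c1=0 → after 1×micro: 0; S1 reads c1=0 → after 2×micro: 0; S2 reads c0=0 → after 1×micro: 0 ⇒ (c0=0, c1=0, c2=0)
[Gauss-Seidel] macro 1: S0 reads c1=0 → after 1×micro: 0; S1 reads c1=0 → after 2×micro: 0; S2 reads c0=0 → after 1×micro: 0 ⇒ (c0=0, c1=0, c2=0)
[Gauss-Seidel] macro 2: S0 reads c1=0 → after 1×micro: 0; S1 reads c1=0 → after 2×micro: 0; S2 reads c0=0 → after 1×micro: 0 ⇒ (c0=0, c1=0, c2=0)
[Gauss-Seidel] macro 3: S0 reads c1=0 → after 1×micro: 0; S1 reads c1=0 → after 2×micro: 0; S2 reads c0=0 → after 1×micro: 0 ⇒ (c0=0, c1=0, c2=0)
[Gauss-Seidel] macro 4: S0 reads c1=0 → after 1×micro: 0; S1 reads c1=0 → after 2×micro: 0; S2 reads c0=0 → after 1×micro: 0 ⇒ (c0=0, c1=0, c2=0)
[Gauss-Seidel] macro 5: S0 reads c1=0 → after 1×micro: 0; S1 reads c1=0 → after 2×micro: 0; S2 reads c0=0 → after 1×micro: 0 ⇒ (c0=0, c1=0, c2=0)
[Gauss-Seidel] macro 6: S0 reads c1=0 → after 1×micro: 0; S1 reads c1=0 → after 2×micro: 0; S2 reads c0=0 → after 1×micro: 0 ⇒ (c0=0, c1=0, c2=0)
[Gauss-Seidel] macro 7: S0 reads c1=0 → after 1×micro: 0; S1 reads c1=0 → after 2×micro: 0; S2 reads c0=0 → after 1×micro: 0 ⇒ (c0=0, c1=0, c2=0)
[Gauss-Seidel] macro 8: S0 reads c1=0 → after 1×micro: 0; S1 reads c1=0 → after 2×micro: 0; S2 reads c0=0 → after 1×micro: 0 ⇒ (c0=0, c1=0, c2=0)
[Gauss-Seidel] macro 9: S0 reads c1=0 → after 1×micro: 0; S1 reads c1=0 → after 2×micro: 0; S2 reads c0=0 → after 1×micro: 0 ⇒ (c0=0, c1=0, c2=0)

first divergence at macro-step: 1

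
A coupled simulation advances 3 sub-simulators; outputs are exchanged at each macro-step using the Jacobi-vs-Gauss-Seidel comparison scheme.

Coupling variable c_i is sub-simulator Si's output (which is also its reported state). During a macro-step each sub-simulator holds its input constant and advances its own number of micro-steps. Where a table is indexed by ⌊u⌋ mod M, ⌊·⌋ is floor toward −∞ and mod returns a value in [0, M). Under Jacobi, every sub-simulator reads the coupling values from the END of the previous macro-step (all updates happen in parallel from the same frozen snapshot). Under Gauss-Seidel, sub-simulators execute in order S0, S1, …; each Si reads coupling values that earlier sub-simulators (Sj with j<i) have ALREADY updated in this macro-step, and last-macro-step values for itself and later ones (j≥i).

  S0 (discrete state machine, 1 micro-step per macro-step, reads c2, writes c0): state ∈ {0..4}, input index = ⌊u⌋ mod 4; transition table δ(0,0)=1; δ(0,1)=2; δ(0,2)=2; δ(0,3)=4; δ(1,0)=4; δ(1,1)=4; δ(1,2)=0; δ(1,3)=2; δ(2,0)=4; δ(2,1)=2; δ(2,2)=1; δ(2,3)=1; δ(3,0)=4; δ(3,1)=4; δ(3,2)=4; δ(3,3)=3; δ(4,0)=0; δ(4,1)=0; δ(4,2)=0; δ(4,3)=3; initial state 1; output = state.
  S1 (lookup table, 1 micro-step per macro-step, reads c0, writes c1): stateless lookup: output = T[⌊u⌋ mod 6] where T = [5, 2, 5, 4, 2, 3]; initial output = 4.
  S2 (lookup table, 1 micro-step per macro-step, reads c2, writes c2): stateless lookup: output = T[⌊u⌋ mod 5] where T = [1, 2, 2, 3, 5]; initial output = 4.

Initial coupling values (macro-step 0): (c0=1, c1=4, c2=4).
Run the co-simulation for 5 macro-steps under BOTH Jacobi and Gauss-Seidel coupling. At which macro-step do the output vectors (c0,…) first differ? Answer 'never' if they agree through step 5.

first divergence at macro-step: 2

[Jacobi] macro 1: S0 reads c2=4 → after 1×micro: 4; S1 reads c0=1 → after 1×micro: 2; S2 reads c2=4 → after 1×micro: 5 ⇒ (c0=4, c1=2, c2=5)
[Jacobi] macro 2: S0 reads c2=5 → after 1×micro: 0; S1 reads c0=4 → after 1×micro: 2; S2 reads c2=5 → after 1×micro: 1 ⇒ (c0=0, c1=2, c2=1)
[Jacobi] macro 3: S0 reads c2=1 → after 1×micro: 2; S1 reads c0=0 → after 1×micro: 5; S2 reads c2=1 → after 1×micro: 2 ⇒ (c0=2, c1=5, c2=2)
[Jacobi] macro 4: S0 reads c2=2 → after 1×micro: 1; S1 reads c0=2 → after 1×micro: 5; S2 reads c2=2 → after 1×micro: 2 ⇒ (c0=1, c1=5, c2=2)
[Jacobi] macro 5: S0 reads c2=2 → after 1×micro: 0; S1 reads c0=1 → after 1×micro: 2; S2 reads c2=2 → after 1×micro: 2 ⇒ (c0=0, c1=2, c2=2)
[Gauss-Seidel] macro 1: S0 reads c2=4 → after 1×micro: 4; S1 reads c0=4 → after 1×micro: 2; S2 reads c2=4 → after 1×micro: 5 ⇒ (c0=4, c1=2, c2=5)
[Gauss-Seidel] macro 2: S0 reads c2=5 → after 1×micro: 0; S1 reads c0=0 → after 1×micro: 5; S2 reads c2=5 → after 1×micro: 1 ⇒ (c0=0, c1=5, c2=1)
[Gauss-Seidel] macro 3: S0 reads c2=1 → after 1×micro: 2; S1 reads c0=2 → after 1×micro: 5; S2 reads c2=1 → after 1×micro: 2 ⇒ (c0=2, c1=5, c2=2)
[Gauss-Seidel] macro 4: S0 reads c2=2 → after 1×micro: 1; S1 reads c0=1 → after 1×micro: 2; S2 reads c2=2 → after 1×micro: 2 ⇒ (c0=1, c1=2, c2=2)
[Gauss-Seidel] macro 5: S0 reads c2=2 → after 1×micro: 0; S1 reads c0=0 → after 1×micro: 5; S2 reads c2=2 → after 1×micro: 2 ⇒ (c0=0, c1=5, c2=2)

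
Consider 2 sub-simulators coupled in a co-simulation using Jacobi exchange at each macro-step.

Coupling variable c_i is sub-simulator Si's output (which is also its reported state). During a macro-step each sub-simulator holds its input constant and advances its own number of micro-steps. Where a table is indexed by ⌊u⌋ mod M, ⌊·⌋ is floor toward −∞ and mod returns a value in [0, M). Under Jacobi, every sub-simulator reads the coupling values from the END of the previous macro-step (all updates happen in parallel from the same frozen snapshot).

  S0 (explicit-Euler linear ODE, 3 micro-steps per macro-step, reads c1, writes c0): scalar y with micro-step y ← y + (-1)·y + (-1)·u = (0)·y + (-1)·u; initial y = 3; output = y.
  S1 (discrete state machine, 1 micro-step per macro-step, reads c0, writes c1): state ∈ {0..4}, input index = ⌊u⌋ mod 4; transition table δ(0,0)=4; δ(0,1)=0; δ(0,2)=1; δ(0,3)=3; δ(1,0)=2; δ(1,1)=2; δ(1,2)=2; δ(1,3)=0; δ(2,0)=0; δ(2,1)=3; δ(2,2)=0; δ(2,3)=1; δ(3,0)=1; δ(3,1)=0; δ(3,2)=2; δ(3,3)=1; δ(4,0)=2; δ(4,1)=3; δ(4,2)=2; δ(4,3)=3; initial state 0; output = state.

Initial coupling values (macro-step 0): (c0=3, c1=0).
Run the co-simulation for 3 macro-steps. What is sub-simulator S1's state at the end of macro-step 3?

macro 1: S0 reads c1=0 → after 3×micro: 0; S1 reads c0=3 → after 1×micro: 3 ⇒ (c0=0, c1=3)
macro 2: S0 reads c1=3 → after 3×micro: -3; S1 reads c0=0 → after 1×micro: 1 ⇒ (c0=-3, c1=1)
macro 3: S0 reads c1=1 → after 3×micro: -1; S1 reads c0=-3 → after 1×micro: 2 ⇒ (c0=-1, c1=2)

S1 state at macro-step 3 = 2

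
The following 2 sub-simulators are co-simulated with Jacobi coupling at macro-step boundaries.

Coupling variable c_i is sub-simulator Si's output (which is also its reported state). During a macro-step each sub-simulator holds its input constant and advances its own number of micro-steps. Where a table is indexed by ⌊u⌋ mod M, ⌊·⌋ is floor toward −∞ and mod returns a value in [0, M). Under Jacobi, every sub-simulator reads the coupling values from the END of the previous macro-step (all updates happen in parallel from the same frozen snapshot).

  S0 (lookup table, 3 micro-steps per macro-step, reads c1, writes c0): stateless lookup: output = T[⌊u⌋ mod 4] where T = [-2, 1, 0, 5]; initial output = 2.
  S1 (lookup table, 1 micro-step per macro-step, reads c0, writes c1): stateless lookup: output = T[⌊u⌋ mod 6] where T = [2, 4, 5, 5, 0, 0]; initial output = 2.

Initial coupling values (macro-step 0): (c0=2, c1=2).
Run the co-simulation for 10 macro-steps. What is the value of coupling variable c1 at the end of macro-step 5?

c1 at macro-step 5 = 0

macro 1: S0 reads c1=2 → after 3×micro: 0; S1 reads c0=2 → after 1×micro: 5 ⇒ (c0=0, c1=5)
macro 2: S0 reads c1=5 → after 3×micro: 1; S1 reads c0=0 → after 1×micro: 2 ⇒ (c0=1, c1=2)
macro 3: S0 reads c1=2 → after 3×micro: 0; S1 reads c0=1 → after 1×micro: 4 ⇒ (c0=0, c1=4)
macro 4: S0 reads c1=4 → after 3×micro: -2; S1 reads c0=0 → after 1×micro: 2 ⇒ (c0=-2, c1=2)
macro 5: S0 reads c1=2 → after 3×micro: 0; S1 reads c0=-2 → after 1×micro: 0 ⇒ (c0=0, c1=0)
macro 6: S0 reads c1=0 → after 3×micro: -2; S1 reads c0=0 → after 1×micro: 2 ⇒ (c0=-2, c1=2)
macro 7: S0 reads c1=2 → after 3×micro: 0; S1 reads c0=-2 → after 1×micro: 0 ⇒ (c0=0, c1=0)
macro 8: S0 reads c1=0 → after 3×micro: -2; S1 reads c0=0 → after 1×micro: 2 ⇒ (c0=-2, c1=2)
macro 9: S0 reads c1=2 → after 3×micro: 0; S1 reads c0=-2 → after 1×micro: 0 ⇒ (c0=0, c1=0)
macro 10: S0 reads c1=0 → after 3×micro: -2; S1 reads c0=0 → after 1×micro: 2 ⇒ (c0=-2, c1=2)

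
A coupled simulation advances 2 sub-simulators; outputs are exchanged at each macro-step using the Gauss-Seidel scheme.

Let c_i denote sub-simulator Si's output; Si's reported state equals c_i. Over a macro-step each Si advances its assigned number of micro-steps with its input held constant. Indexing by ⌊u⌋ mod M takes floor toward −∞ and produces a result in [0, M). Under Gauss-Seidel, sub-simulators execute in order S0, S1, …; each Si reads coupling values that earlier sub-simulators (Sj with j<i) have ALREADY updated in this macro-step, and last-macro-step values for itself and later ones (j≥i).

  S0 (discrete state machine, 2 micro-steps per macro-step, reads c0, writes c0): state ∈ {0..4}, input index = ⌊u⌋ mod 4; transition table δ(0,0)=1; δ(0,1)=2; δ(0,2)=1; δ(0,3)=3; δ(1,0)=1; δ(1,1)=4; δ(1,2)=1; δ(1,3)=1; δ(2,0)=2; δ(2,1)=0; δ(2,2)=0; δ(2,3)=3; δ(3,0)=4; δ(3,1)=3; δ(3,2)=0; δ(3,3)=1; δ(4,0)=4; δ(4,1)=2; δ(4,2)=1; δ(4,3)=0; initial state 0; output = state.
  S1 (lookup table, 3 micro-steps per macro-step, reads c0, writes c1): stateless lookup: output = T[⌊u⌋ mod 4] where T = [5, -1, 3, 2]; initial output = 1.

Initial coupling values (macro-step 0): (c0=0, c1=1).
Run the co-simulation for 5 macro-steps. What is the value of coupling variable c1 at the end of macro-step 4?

c1 at macro-step 4 = 3

macro 1: S0 reads c0=0 → after 2×micro: 1; S1 reads c0=1 → after 3×micro: -1 ⇒ (c0=1, c1=-1)
macro 2: S0 reads c0=1 → after 2×micro: 2; S1 reads c0=2 → after 3×micro: 3 ⇒ (c0=2, c1=3)
macro 3: S0 reads c0=2 → after 2×micro: 1; S1 reads c0=1 → after 3×micro: -1 ⇒ (c0=1, c1=-1)
macro 4: S0 reads c0=1 → after 2×micro: 2; S1 reads c0=2 → after 3×micro: 3 ⇒ (c0=2, c1=3)
macro 5: S0 reads c0=2 → after 2×micro: 1; S1 reads c0=1 → after 3×micro: -1 ⇒ (c0=1, c1=-1)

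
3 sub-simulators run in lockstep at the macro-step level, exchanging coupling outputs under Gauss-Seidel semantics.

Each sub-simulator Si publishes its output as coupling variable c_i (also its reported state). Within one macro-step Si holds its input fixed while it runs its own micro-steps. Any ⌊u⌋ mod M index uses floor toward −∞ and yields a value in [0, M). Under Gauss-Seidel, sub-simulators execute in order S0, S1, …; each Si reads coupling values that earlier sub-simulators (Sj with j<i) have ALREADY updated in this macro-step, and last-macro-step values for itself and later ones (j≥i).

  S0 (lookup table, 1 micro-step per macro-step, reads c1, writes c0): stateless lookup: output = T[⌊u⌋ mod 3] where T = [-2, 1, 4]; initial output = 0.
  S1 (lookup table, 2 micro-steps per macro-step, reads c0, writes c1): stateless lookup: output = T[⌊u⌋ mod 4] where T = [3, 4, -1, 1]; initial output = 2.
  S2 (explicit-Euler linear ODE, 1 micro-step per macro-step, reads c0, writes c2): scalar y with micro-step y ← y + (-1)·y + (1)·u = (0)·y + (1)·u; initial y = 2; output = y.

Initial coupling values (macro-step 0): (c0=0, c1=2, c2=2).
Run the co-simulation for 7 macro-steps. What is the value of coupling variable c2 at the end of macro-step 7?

macro 1: S0 reads c1=2 → after 1×micro: 4; S1 reads c0=4 → after 2×micro: 3; S2 reads c0=4 → after 1×micro: 4 ⇒ (c0=4, c1=3, c2=4)
macro 2: S0 reads c1=3 → after 1×micro: -2; S1 reads c0=-2 → after 2×micro: -1; S2 reads c0=-2 → after 1×micro: -2 ⇒ (c0=-2, c1=-1, c2=-2)
macro 3: S0 reads c1=-1 → after 1×micro: 4; S1 reads c0=4 → after 2×micro: 3; S2 reads c0=4 → after 1×micro: 4 ⇒ (c0=4, c1=3, c2=4)
macro 4: S0 reads c1=3 → after 1×micro: -2; S1 reads c0=-2 → after 2×micro: -1; S2 reads c0=-2 → after 1×micro: -2 ⇒ (c0=-2, c1=-1, c2=-2)
macro 5: S0 reads c1=-1 → after 1×micro: 4; S1 reads c0=4 → after 2×micro: 3; S2 reads c0=4 → after 1×micro: 4 ⇒ (c0=4, c1=3, c2=4)
macro 6: S0 reads c1=3 → after 1×micro: -2; S1 reads c0=-2 → after 2×micro: -1; S2 reads c0=-2 → after 1×micro: -2 ⇒ (c0=-2, c1=-1, c2=-2)
macro 7: S0 reads c1=-1 → after 1×micro: 4; S1 reads c0=4 → after 2×micro: 3; S2 reads c0=4 → after 1×micro: 4 ⇒ (c0=4, c1=3, c2=4)

c2 at macro-step 7 = 4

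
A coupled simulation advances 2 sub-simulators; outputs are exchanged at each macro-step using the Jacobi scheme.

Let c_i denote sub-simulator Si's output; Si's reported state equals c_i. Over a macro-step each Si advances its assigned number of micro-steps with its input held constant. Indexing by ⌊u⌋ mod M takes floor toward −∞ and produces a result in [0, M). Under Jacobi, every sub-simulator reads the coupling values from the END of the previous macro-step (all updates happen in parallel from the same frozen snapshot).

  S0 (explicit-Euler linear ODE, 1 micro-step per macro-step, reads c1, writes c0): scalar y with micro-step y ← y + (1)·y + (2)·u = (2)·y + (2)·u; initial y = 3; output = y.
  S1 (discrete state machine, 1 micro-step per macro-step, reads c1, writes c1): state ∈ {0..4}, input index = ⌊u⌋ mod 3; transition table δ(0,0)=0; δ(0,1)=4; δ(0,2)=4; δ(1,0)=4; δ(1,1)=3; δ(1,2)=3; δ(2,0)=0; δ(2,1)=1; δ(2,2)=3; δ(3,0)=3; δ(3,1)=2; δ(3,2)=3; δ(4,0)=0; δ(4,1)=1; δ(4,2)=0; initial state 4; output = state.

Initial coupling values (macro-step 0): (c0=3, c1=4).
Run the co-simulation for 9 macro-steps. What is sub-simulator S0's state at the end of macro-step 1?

S0 state at macro-step 1 = 14

macro 1: S0 reads c1=4 → after 1×micro: 14; S1 reads c1=4 → after 1×micro: 1 ⇒ (c0=14, c1=1)
macro 2: S0 reads c1=1 → after 1×micro: 30; S1 reads c1=1 → after 1×micro: 3 ⇒ (c0=30, c1=3)
macro 3: S0 reads c1=3 → after 1×micro: 66; S1 reads c1=3 → after 1×micro: 3 ⇒ (c0=66, c1=3)
macro 4: S0 reads c1=3 → after 1×micro: 138; S1 reads c1=3 → after 1×micro: 3 ⇒ (c0=138, c1=3)
macro 5: S0 reads c1=3 → after 1×micro: 282; S1 reads c1=3 → after 1×micro: 3 ⇒ (c0=282, c1=3)
macro 6: S0 reads c1=3 → after 1×micro: 570; S1 reads c1=3 → after 1×micro: 3 ⇒ (c0=570, c1=3)
macro 7: S0 reads c1=3 → after 1×micro: 1146; S1 reads c1=3 → after 1×micro: 3 ⇒ (c0=1146, c1=3)
macro 8: S0 reads c1=3 → after 1×micro: 2298; S1 reads c1=3 → after 1×micro: 3 ⇒ (c0=2298, c1=3)
macro 9: S0 reads c1=3 → after 1×micro: 4602; S1 reads c1=3 → after 1×micro: 3 ⇒ (c0=4602, c1=3)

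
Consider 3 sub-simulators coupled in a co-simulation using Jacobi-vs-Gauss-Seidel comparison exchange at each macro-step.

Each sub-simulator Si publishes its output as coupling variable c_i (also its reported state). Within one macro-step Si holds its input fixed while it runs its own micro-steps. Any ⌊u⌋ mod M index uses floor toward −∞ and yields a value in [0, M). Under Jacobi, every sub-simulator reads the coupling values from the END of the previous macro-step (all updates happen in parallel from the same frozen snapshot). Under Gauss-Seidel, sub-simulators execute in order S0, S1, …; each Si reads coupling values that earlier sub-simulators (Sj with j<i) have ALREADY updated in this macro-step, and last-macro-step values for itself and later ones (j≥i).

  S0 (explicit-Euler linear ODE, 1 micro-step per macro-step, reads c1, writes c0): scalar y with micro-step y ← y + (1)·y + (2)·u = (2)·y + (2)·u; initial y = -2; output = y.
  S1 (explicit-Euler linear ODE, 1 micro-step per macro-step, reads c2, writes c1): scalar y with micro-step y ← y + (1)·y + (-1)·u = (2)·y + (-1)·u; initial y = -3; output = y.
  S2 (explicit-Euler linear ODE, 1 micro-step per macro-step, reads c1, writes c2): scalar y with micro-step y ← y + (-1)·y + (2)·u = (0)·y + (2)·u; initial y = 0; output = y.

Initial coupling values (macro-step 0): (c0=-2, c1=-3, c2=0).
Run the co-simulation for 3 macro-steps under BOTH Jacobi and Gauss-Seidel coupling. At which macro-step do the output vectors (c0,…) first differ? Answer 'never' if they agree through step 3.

first divergence at macro-step: 1

[Jacobi] macro 1: S0 reads c1=-3 → after 1×micro: -10; S1 reads c2=0 → after 1×micro: -6; S2 reads c1=-3 → after 1×micro: -6 ⇒ (c0=-10, c1=-6, c2=-6)
[Jacobi] macro 2: S0 reads c1=-6 → after 1×micro: -32; S1 reads c2=-6 → after 1×micro: -6; S2 reads c1=-6 → after 1×micro: -12 ⇒ (c0=-32, c1=-6, c2=-12)
[Jacobi] macro 3: S0 reads c1=-6 → after 1×micro: -76; S1 reads c2=-12 → after 1×micro: 0; S2 reads c1=-6 → after 1×micro: -12 ⇒ (c0=-76, c1=0, c2=-12)
[Gauss-Seidel] macro 1: S0 reads c1=-3 → after 1×micro: -10; S1 reads c2=0 → after 1×micro: -6; S2 reads c1=-6 → after 1×micro: -12 ⇒ (c0=-10, c1=-6, c2=-12)
[Gauss-Seidel] macro 2: S0 reads c1=-6 → after 1×micro: -32; S1 reads c2=-12 → after 1×micro: 0; S2 reads c1=0 → after 1×micro: 0 ⇒ (c0=-32, c1=0, c2=0)
[Gauss-Seidel] macro 3: S0 reads c1=0 → after 1×micro: -64; S1 reads c2=0 → after 1×micro: 0; S2 reads c1=0 → after 1×micro: 0 ⇒ (c0=-64, c1=0, c2=0)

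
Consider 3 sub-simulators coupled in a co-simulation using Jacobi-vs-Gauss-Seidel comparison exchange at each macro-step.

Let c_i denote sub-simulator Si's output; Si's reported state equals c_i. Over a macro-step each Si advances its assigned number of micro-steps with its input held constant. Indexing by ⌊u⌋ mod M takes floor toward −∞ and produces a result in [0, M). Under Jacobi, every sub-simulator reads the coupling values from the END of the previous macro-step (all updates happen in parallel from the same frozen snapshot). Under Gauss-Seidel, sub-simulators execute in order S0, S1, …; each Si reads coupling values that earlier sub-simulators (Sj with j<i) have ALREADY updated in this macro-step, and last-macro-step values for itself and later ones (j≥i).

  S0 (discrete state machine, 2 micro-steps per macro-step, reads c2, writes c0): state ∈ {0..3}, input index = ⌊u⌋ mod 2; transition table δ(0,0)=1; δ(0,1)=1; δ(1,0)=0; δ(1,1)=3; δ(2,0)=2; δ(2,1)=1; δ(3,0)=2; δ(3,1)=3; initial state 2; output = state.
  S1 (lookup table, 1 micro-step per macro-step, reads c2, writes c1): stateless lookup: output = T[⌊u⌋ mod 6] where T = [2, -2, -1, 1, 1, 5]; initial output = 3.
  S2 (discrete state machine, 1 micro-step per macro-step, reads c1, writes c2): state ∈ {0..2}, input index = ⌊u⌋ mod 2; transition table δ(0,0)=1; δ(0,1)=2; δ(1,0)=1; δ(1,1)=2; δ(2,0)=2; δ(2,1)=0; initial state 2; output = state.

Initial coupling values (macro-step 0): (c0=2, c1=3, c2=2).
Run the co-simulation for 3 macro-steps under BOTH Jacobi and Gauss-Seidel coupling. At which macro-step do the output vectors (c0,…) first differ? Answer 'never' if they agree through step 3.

first divergence at macro-step: 2

[Jacobi] macro 1: S0 reads c2=2 → after 2×micro: 2; S1 reads c2=2 → after 1×micro: -1; S2 reads c1=3 → after 1×micro: 0 ⇒ (c0=2, c1=-1, c2=0)
[Jacobi] macro 2: S0 reads c2=0 → after 2×micro: 2; S1 reads c2=0 → after 1×micro: 2; S2 reads c1=-1 → after 1×micro: 2 ⇒ (c0=2, c1=2, c2=2)
[Jacobi] macro 3: S0 reads c2=2 → after 2×micro: 2; S1 reads c2=2 → after 1×micro: -1; S2 reads c1=2 → after 1×micro: 2 ⇒ (c0=2, c1=-1, c2=2)
[Gauss-Seidel] macro 1: S0 reads c2=2 → after 2×micro: 2; S1 reads c2=2 → after 1×micro: -1; S2 reads c1=-1 → after 1×micro: 0 ⇒ (c0=2, c1=-1, c2=0)
[Gauss-Seidel] macro 2: S0 reads c2=0 → after 2×micro: 2; S1 reads c2=0 → after 1×micro: 2; S2 reads c1=2 → after 1×micro: 1 ⇒ (c0=2, c1=2, c2=1)
[Gauss-Seidel] macro 3: S0 reads c2=1 → after 2×micro: 3; S1 reads c2=1 → after 1×micro: -2; S2 reads c1=-2 → after 1×micro: 1 ⇒ (c0=3, c1=-2, c2=1)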